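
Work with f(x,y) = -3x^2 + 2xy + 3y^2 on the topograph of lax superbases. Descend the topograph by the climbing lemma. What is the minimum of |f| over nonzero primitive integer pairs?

river: ρ → (3,4,-2)
river: ρ → (-2,4,3)
river: ρ → (3,2,-3)
river: ρ → (-3,4,2)
river: ρ → (2,4,-3)
river: ρ → (-3,2,3)
closes: descent 0, river 6
min |a| on river = 2

2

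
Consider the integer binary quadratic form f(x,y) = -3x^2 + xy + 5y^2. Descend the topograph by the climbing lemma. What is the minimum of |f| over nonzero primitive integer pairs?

descent: ρ → (5,-1,-3)
descent: ρ → (-3,7,1)  [lands on river]
river: ρ → (1,7,-3)
river: ρ → (-3,5,3)
river: ρ → (3,7,-1)
river: ρ → (-1,7,3)
river: ρ → (3,5,-3)
closes: descent 2, river 6
min |a| on river = 1

1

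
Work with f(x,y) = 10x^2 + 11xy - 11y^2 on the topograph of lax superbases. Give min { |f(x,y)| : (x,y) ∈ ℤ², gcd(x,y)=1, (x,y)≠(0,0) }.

river: ρ → (-11,11,10)
river: ρ → (10,9,-12)
river: ρ → (-12,15,7)
river: ρ → (7,13,-14)
river: ρ → (-14,15,6)
river: ρ → (6,21,-5)
river: ρ → (-5,19,10)
river: ρ → (10,21,-3)
river: ρ → (-3,21,10)
river: ρ → (10,19,-5)
river: ρ → (-5,21,6)
river: ρ → (6,15,-14)
river: ρ → (-14,13,7)
river: ρ → (7,15,-12)
river: ρ → (-12,9,10)
river: ρ → (10,11,-11)
closes: descent 0, river 16
min |a| on river = 3

3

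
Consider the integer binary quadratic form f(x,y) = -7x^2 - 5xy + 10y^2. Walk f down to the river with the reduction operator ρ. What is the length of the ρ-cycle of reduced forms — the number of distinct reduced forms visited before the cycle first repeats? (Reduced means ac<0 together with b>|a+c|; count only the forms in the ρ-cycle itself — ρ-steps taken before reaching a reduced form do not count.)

D = 305, ⌊√D⌋ = 17
descent: ρ → (10,5,-7)  [lands on river]
river: ρ → (-7,9,8)
river: ρ → (8,7,-8)
river: ρ → (-8,9,7)
river: ρ → (7,5,-10)
river: ρ → (-10,15,2)
river: ρ → (2,17,-2)
river: ρ → (-2,15,10)
ρ-cycle length = 8 (tail of 1 descent step not counted)

8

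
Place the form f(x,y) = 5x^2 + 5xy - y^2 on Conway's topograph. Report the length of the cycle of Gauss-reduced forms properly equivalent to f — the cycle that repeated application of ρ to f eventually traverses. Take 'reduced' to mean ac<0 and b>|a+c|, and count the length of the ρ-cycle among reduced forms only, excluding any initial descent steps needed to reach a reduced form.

D = 45, ⌊√D⌋ = 6
river: ρ → (-1,5,5)
river: ρ → (5,5,-1)
ρ-cycle length = 2 (tail of 0 descent steps not counted)

2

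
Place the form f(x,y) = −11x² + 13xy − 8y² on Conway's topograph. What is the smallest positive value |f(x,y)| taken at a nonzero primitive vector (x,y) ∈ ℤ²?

translate: b→9 (≡-13 mod 22), so (11,-13,8)→(11,9,6)
flip: (11,9,6)→(6,-9,11)
translate: b→3 (≡-9 mod 12), so (6,-9,11)→(6,3,8)
reduced (well bottom): (6,3,8) with a≤c, −a<b≤a
well minimum |f| = |-6| = 6 (negative-definite)

6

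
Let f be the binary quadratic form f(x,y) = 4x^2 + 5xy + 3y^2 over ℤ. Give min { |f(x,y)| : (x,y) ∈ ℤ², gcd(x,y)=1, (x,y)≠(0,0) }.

translate: b→-3 (≡5 mod 8), so (4,5,3)→(4,-3,2)
flip: (4,-3,2)→(2,3,4)
translate: b→-1 (≡3 mod 4), so (2,3,4)→(2,-1,3)
reduced (well bottom): (2,-1,3) with a≤c, −a<b≤a
well minimum = a = 2

2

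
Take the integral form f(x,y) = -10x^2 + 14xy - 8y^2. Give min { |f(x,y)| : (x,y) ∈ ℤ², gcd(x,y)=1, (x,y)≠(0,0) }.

translate: b→6 (≡-14 mod 20), so (10,-14,8)→(10,6,4)
flip: (10,6,4)→(4,-6,10)
translate: b→2 (≡-6 mod 8), so (4,-6,10)→(4,2,8)
reduced (well bottom): (4,2,8) with a≤c, −a<b≤a
well minimum |f| = |-4| = 4 (negative-definite)

4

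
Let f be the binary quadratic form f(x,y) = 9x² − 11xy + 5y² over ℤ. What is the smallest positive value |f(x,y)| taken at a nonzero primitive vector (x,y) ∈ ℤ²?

translate: b→7 (≡-11 mod 18), so (9,-11,5)→(9,7,3)
flip: (9,7,3)→(3,-7,9)
translate: b→-1 (≡-7 mod 6), so (3,-7,9)→(3,-1,5)
reduced (well bottom): (3,-1,5) with a≤c, −a<b≤a
well minimum = a = 3

3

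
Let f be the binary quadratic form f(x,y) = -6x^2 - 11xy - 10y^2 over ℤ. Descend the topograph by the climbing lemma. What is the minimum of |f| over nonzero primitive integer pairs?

translate: b→-1 (≡11 mod 12), so (6,11,10)→(6,-1,5)
flip: (6,-1,5)→(5,1,6)
reduced (well bottom): (5,1,6) with a≤c, −a<b≤a
well minimum |f| = |-5| = 5 (negative-definite)

5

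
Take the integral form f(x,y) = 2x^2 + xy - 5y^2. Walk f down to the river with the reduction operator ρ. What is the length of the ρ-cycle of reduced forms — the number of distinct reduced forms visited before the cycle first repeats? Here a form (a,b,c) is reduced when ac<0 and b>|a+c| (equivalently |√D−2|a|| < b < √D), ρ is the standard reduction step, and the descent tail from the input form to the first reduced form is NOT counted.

D = 41, ⌊√D⌋ = 6
descent: ρ → (-5,-1,2)
descent: ρ → (2,5,-2)  [lands on river]
river: ρ → (-2,3,4)
river: ρ → (4,5,-1)
river: ρ → (-1,5,4)
river: ρ → (4,3,-2)
river: ρ → (-2,5,2)
river: ρ → (2,3,-4)
river: ρ → (-4,5,1)
river: ρ → (1,5,-4)
river: ρ → (-4,3,2)
ρ-cycle length = 10 (tail of 2 descent steps not counted)

10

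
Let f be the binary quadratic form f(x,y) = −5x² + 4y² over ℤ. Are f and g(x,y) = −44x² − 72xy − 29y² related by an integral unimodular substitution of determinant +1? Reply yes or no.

D₁ = 80, D₂ = 80
river cycle of f (length 2): (4, 8, -1), (-1, 8, 4)
river cycle of g (length 2): (-1, 8, 4), (4, 8, -1)
cycles coincide ⇒ equivalent

yes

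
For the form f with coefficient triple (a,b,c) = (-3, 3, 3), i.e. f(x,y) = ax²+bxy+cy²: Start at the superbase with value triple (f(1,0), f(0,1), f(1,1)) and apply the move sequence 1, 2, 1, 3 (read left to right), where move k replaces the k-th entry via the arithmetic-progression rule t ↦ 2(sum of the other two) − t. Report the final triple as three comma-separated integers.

start (-3,3,3) = (f(1,0),f(0,1),f(1,1))
replace slot 1: 2·(3+3) − (-3) = 15 → (15,3,3)
replace slot 2: 2·(15+3) − 3 = 33 → (15,33,3)
replace slot 1: 2·(33+3) − 15 = 57 → (57,33,3)
replace slot 3: 2·(57+33) − 3 = 177 → (57,33,177)

57,33,177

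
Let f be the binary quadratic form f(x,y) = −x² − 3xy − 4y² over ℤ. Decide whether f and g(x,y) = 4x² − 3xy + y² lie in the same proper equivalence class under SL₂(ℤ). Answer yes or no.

D₁ = -7, D₂ = -7
f is negative-definite; reduce −f:
−f: translate: b→1 (≡3 mod 2), so (1,3,4)→(1,1,2)
−f: reduced (well bottom): (1,1,2) with a≤c, −a<b≤a
flip sign back: reduced form of f is (-1,-1,-2)
g: flip: (4,-3,1)→(1,3,4)
g: translate: b→1 (≡3 mod 2), so (1,3,4)→(1,1,2)
g: reduced (well bottom): (1,1,2) with a≤c, −a<b≤a
reduced forms (-1, -1, -2) vs (1, 1, 2) ⇒ inequivalent

no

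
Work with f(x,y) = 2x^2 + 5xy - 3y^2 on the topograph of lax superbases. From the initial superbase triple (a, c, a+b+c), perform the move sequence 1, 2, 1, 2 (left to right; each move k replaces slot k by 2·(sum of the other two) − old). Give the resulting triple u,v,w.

start (2,-3,4) = (f(1,0),f(0,1),f(1,1))
replace slot 1: 2·((-3)+4) − 2 = 0 → (0,-3,4)
replace slot 2: 2·(0+4) − (-3) = 11 → (0,11,4)
replace slot 1: 2·(11+4) − 0 = 30 → (30,11,4)
replace slot 2: 2·(30+4) − 11 = 57 → (30,57,4)

30,57,4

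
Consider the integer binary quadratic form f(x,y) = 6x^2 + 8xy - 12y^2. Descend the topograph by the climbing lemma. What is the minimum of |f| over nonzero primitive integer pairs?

river: ρ → (-12,16,2)
river: ρ → (2,16,-12)
river: ρ → (-12,8,6)
river: ρ → (6,16,-4)
river: ρ → (-4,16,6)
river: ρ → (6,8,-12)
closes: descent 0, river 6
min |a| on river = 2

2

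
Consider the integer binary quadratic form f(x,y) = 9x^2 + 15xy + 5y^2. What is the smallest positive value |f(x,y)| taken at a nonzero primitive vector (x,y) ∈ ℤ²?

descent: ρ → (5,5,-1)  [lands on river]
river: ρ → (-1,5,5)
closes: descent 1, river 2
min |a| on river = 1

1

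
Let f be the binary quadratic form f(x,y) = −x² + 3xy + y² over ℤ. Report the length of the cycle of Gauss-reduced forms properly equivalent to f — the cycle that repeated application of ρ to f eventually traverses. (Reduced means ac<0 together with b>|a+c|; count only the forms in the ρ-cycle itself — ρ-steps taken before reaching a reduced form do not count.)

D = 13, ⌊√D⌋ = 3
river: ρ → (1,3,-1)
river: ρ → (-1,3,1)
ρ-cycle length = 2 (tail of 0 descent steps not counted)

2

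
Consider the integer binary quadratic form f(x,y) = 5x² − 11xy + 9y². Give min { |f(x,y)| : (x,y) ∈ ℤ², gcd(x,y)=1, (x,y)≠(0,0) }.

translate: b→-1 (≡-11 mod 10), so (5,-11,9)→(5,-1,3)
flip: (5,-1,3)→(3,1,5)
reduced (well bottom): (3,1,5) with a≤c, −a<b≤a
well minimum = a = 3

3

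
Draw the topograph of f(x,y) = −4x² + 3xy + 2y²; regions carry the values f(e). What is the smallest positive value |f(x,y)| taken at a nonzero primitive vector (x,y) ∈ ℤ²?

river: ρ → (2,5,-2)
river: ρ → (-2,3,4)
river: ρ → (4,5,-1)
river: ρ → (-1,5,4)
river: ρ → (4,3,-2)
river: ρ → (-2,5,2)
river: ρ → (2,3,-4)
river: ρ → (-4,5,1)
river: ρ → (1,5,-4)
river: ρ → (-4,3,2)
closes: descent 0, river 10
min |a| on river = 1

1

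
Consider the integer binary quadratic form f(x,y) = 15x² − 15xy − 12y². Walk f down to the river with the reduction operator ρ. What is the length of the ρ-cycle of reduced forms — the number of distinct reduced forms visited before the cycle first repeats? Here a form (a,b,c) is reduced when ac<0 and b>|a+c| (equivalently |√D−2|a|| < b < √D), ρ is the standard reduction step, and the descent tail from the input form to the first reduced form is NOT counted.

D = 945, ⌊√D⌋ = 30
descent: ρ → (-12,15,15)  [lands on river]
river: ρ → (15,15,-12)
river: ρ → (-12,9,18)
river: ρ → (18,27,-3)
river: ρ → (-3,27,18)
river: ρ → (18,9,-12)
ρ-cycle length = 6 (tail of 1 descent step not counted)

6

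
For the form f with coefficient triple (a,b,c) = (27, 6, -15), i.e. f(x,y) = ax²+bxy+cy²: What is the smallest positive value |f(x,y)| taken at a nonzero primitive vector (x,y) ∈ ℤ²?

descent: ρ → (-15,24,18)  [lands on river]
river: ρ → (18,12,-21)
river: ρ → (-21,30,9)
river: ρ → (9,24,-30)
river: ρ → (-30,36,3)
river: ρ → (3,36,-30)
river: ρ → (-30,24,9)
river: ρ → (9,30,-21)
river: ρ → (-21,12,18)
river: ρ → (18,24,-15)
river: ρ → (-15,36,6)
river: ρ → (6,36,-15)
closes: descent 1, river 12
min |a| on river = 3

3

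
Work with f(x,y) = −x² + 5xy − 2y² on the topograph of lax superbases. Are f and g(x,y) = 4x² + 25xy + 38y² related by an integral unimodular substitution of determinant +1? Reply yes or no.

D₁ = 17, D₂ = 17
river cycle of f (length 6): (-2, 3, 1), (1, 3, -2), (-2, 1, 2), (2, 3, -1), (-1, 3, 2), (2, 1, -2)
river cycle of g (length 6): (-1, 3, 2), (2, 1, -2), (-2, 3, 1), (1, 3, -2), (-2, 1, 2), (2, 3, -1)
cycles coincide ⇒ equivalent

yes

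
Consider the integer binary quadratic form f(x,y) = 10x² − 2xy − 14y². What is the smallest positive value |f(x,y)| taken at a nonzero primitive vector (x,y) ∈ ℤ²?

descent: ρ → (-14,2,10)
descent: ρ → (10,18,-6)  [lands on river]
river: ρ → (-6,18,10)
river: ρ → (10,22,-2)
river: ρ → (-2,22,10)
closes: descent 2, river 4
min |a| on river = 2

2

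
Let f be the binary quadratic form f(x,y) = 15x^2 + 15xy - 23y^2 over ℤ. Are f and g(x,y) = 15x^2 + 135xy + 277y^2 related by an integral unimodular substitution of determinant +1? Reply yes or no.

D₁ = 1605, D₂ = 1605
river cycle of f (length 6): (-23, 31, 7), (7, 39, -3), (-3, 39, 7), (7, 31, -23), (-23, 15, 15), (15, 15, -23)
river cycle of g (length 6): (15, 15, -23), (-23, 31, 7), (7, 39, -3), (-3, 39, 7), (7, 31, -23), (-23, 15, 15)
cycles coincide ⇒ equivalent

yes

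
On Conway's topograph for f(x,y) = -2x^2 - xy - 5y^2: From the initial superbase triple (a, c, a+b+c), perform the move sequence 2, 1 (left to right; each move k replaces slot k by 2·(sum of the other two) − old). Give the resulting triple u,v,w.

start (-2,-5,-8) = (f(1,0),f(0,1),f(1,1))
replace slot 2: 2·((-2)+(-8)) − (-5) = -15 → (-2,-15,-8)
replace slot 1: 2·((-15)+(-8)) − (-2) = -44 → (-44,-15,-8)

-44,-15,-8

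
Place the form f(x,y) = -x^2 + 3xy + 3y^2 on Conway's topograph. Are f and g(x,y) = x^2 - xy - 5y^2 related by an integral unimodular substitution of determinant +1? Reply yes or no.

D₁ = 21, D₂ = 21
river cycle of f (length 2): (3, 3, -1), (-1, 3, 3)
river cycle of g (length 2): (1, 3, -3), (-3, 3, 1)
cycles differ ⇒ inequivalent

no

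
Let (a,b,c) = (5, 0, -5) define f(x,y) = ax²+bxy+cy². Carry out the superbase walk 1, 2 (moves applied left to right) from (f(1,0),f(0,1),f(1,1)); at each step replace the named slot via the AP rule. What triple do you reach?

start (5,-5,0) = (f(1,0),f(0,1),f(1,1))
replace slot 1: 2·((-5)+0) − 5 = -15 → (-15,-5,0)
replace slot 2: 2·((-15)+0) − (-5) = -25 → (-15,-25,0)

-15,-25,0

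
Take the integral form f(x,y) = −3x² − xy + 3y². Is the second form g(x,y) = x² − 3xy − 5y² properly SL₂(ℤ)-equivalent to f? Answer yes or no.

D₁ = 37, D₂ = 29
discriminants differ ⇒ not SL₂(ℤ)-equivalent

no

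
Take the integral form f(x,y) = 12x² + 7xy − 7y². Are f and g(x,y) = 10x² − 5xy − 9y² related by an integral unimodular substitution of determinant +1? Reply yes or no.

D₁ = 385, D₂ = 385
river cycle of f (length 10): (-7, 7, 12), (12, 17, -2), (-2, 19, 3), (3, 17, -8), (-8, 15, 5), (5, 15, -8), (-8, 17, 3), (3, 19, -2), (-2, 17, 12), (12, 7, -7)
river cycle of g (length 12): (-9, 5, 10), (10, 15, -4), (-4, 17, 6), (6, 19, -1), (-1, 19, 6), (6, 17, -4), (-4, 15, 10), (10, 5, -9), (-9, 13, 6), (6, 11, -11), … (2 more)
cycles differ ⇒ inequivalent

no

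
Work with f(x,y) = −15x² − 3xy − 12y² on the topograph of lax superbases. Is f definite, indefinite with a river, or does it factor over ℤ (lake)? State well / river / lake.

D = b²−4ac = (-3)² − 4·(-15)·(-12) = -711
D < 0 ⇒ definite ⇒ every region one sign ⇒ single well

well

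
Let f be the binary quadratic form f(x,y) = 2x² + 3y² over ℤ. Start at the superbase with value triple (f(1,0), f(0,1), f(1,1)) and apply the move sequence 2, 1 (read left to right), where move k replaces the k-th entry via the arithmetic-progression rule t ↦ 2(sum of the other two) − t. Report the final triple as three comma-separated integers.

start (2,3,5) = (f(1,0),f(0,1),f(1,1))
replace slot 2: 2·(2+5) − 3 = 11 → (2,11,5)
replace slot 1: 2·(11+5) − 2 = 30 → (30,11,5)

30,11,5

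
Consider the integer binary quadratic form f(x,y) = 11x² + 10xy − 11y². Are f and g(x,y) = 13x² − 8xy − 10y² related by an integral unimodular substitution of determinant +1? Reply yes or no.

D₁ = 584, D₂ = 584
river cycle of f (length 8): (-11, 12, 10), (10, 8, -13), (-13, 18, 5), (5, 22, -5), (-5, 18, 13), (13, 8, -10), (-10, 12, 11), (11, 10, -11)
river cycle of g (length 8): (-10, 8, 13), (13, 18, -5), (-5, 22, 5), (5, 18, -13), (-13, 8, 10), (10, 12, -11), (-11, 10, 11), (11, 12, -10)
cycles differ ⇒ inequivalent

no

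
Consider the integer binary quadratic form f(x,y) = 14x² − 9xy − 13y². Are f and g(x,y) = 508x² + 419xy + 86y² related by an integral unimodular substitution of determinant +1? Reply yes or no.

D₁ = 809, D₂ = 809
river cycle of f (length 54): (-13, 9, 14), (14, 19, -8), (-8, 13, 20), (20, 27, -1), (-1, 27, 20), (20, 13, -8), (-8, 19, 14), (14, 9, -13), (-13, 17, 10), (10, 23, -7), … (44 more)
river cycle of g (length 54): (14, 19, -8), (-8, 13, 20), (20, 27, -1), (-1, 27, 20), (20, 13, -8), (-8, 19, 14), (14, 9, -13), (-13, 17, 10), (10, 23, -7), (-7, 19, 16), … (44 more)
cycles coincide ⇒ equivalent

yes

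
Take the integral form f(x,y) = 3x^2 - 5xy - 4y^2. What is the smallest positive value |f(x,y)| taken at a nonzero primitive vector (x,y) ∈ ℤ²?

descent: ρ → (-4,5,3)  [lands on river]
river: ρ → (3,7,-2)
river: ρ → (-2,5,6)
river: ρ → (6,7,-1)
river: ρ → (-1,7,6)
river: ρ → (6,5,-2)
river: ρ → (-2,7,3)
river: ρ → (3,5,-4)
river: ρ → (-4,3,4)
river: ρ → (4,5,-3)
river: ρ → (-3,7,2)
river: ρ → (2,5,-6)
river: ρ → (-6,7,1)
river: ρ → (1,7,-6)
river: ρ → (-6,5,2)
river: ρ → (2,7,-3)
river: ρ → (-3,5,4)
river: ρ → (4,3,-4)
closes: descent 1, river 18
min |a| on river = 1

1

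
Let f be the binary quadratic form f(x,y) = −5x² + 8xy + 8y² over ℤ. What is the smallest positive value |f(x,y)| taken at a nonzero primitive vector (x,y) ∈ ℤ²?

river: ρ → (8,8,-5)
river: ρ → (-5,12,4)
river: ρ → (4,12,-5)
river: ρ → (-5,8,8)
closes: descent 0, river 4
min |a| on river = 4

4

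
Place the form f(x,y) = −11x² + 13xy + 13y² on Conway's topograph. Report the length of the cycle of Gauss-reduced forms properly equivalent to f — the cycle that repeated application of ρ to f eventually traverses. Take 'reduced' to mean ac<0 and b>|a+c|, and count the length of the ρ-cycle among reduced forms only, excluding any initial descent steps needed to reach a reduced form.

D = 741, ⌊√D⌋ = 27
river: ρ → (13,13,-11)
river: ρ → (-11,9,15)
river: ρ → (15,21,-5)
river: ρ → (-5,19,19)
river: ρ → (19,19,-5)
river: ρ → (-5,21,15)
river: ρ → (15,9,-11)
river: ρ → (-11,13,13)
ρ-cycle length = 8 (tail of 0 descent steps not counted)

8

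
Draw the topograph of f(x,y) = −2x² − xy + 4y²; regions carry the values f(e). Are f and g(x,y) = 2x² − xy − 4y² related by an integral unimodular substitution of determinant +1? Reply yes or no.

D₁ = 33, D₂ = 33
river cycle of f (length 4): (-2, 3, 3), (3, 3, -2), (-2, 5, 1), (1, 5, -2)
river cycle of g (length 4): (2, 3, -3), (-3, 3, 2), (2, 5, -1), (-1, 5, 2)
cycles differ ⇒ inequivalent

no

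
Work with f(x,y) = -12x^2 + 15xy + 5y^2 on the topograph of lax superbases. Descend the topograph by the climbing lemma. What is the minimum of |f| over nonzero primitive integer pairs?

river: ρ → (5,15,-12)
river: ρ → (-12,9,8)
river: ρ → (8,7,-13)
river: ρ → (-13,19,2)
river: ρ → (2,21,-3)
river: ρ → (-3,21,2)
river: ρ → (2,19,-13)
river: ρ → (-13,7,8)
river: ρ → (8,9,-12)
river: ρ → (-12,15,5)
closes: descent 0, river 10
min |a| on river = 2

2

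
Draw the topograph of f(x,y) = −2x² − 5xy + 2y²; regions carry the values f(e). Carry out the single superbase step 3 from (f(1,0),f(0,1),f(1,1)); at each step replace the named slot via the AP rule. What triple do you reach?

start (-2,2,-5) = (f(1,0),f(0,1),f(1,1))
replace slot 3: 2·((-2)+2) − (-5) = 5 → (-2,2,5)

-2,2,5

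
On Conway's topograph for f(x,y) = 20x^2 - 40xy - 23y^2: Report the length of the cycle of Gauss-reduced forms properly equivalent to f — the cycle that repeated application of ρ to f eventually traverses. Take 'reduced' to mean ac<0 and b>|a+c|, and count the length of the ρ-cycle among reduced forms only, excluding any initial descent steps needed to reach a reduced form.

D = 3440, ⌊√D⌋ = 58
descent: ρ → (-23,40,20)  [lands on river]
river: ρ → (20,40,-23)
river: ρ → (-23,52,8)
river: ρ → (8,44,-47)
river: ρ → (-47,50,5)
river: ρ → (5,50,-47)
river: ρ → (-47,44,8)
river: ρ → (8,52,-23)
ρ-cycle length = 8 (tail of 1 descent step not counted)

8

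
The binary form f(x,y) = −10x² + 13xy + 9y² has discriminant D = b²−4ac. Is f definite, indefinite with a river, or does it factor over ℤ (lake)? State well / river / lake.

D = b²−4ac = 13² − 4·(-10)·9 = 529
D = 23² is a perfect square ⇒ form factors over ℤ ⇒ lakes

lake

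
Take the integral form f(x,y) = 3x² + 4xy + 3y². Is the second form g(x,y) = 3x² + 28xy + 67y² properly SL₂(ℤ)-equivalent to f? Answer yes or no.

D₁ = -20, D₂ = -20
f: translate: b→-2 (≡4 mod 6), so (3,4,3)→(3,-2,2)
f: flip: (3,-2,2)→(2,2,3)
f: reduced (well bottom): (2,2,3) with a≤c, −a<b≤a
g: translate: b→-2 (≡28 mod 6), so (3,28,67)→(3,-2,2)
g: flip: (3,-2,2)→(2,2,3)
g: reduced (well bottom): (2,2,3) with a≤c, −a<b≤a
reduced forms (2, 2, 3) vs (2, 2, 3) ⇒ equivalent

yes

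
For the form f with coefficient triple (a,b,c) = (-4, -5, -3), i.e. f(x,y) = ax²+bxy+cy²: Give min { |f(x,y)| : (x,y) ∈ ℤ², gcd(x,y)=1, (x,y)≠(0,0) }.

translate: b→-3 (≡5 mod 8), so (4,5,3)→(4,-3,2)
flip: (4,-3,2)→(2,3,4)
translate: b→-1 (≡3 mod 4), so (2,3,4)→(2,-1,3)
reduced (well bottom): (2,-1,3) with a≤c, −a<b≤a
well minimum |f| = |-2| = 2 (negative-definite)

2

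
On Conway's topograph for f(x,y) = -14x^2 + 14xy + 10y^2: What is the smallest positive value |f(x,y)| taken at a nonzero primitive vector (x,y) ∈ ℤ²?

river: ρ → (10,26,-2)
river: ρ → (-2,26,10)
river: ρ → (10,14,-14)
river: ρ → (-14,14,10)
closes: descent 0, river 4
min |a| on river = 2

2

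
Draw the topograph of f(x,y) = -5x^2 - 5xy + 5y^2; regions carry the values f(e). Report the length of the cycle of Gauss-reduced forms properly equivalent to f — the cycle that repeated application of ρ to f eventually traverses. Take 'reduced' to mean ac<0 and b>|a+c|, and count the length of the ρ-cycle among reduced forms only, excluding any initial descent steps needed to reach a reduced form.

D = 125, ⌊√D⌋ = 11
descent: ρ → (5,5,-5)  [lands on river]
river: ρ → (-5,5,5)
ρ-cycle length = 2 (tail of 1 descent step not counted)

2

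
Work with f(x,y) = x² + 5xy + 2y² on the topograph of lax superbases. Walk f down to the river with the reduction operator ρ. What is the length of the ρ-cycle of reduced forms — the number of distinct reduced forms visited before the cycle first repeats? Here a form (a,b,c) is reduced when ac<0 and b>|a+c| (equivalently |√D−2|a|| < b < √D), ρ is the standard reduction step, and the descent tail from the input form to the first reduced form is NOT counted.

D = 17, ⌊√D⌋ = 4
descent: ρ → (2,3,-1)  [lands on river]
river: ρ → (-1,3,2)
river: ρ → (2,1,-2)
river: ρ → (-2,3,1)
river: ρ → (1,3,-2)
river: ρ → (-2,1,2)
ρ-cycle length = 6 (tail of 1 descent step not counted)

6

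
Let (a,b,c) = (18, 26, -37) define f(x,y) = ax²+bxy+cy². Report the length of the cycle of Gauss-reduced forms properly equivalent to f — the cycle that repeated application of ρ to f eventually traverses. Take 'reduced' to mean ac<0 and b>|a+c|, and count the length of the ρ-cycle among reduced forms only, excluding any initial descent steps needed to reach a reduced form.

D = 3340, ⌊√D⌋ = 57
river: ρ → (-37,48,7)
river: ρ → (7,50,-30)
river: ρ → (-30,10,27)
river: ρ → (27,44,-13)
river: ρ → (-13,34,42)
river: ρ → (42,50,-5)
river: ρ → (-5,50,42)
river: ρ → (42,34,-13)
river: ρ → (-13,44,27)
river: ρ → (27,10,-30)
river: ρ → (-30,50,7)
river: ρ → (7,48,-37)
river: ρ → (-37,26,18)
river: ρ → (18,46,-17)
river: ρ → (-17,56,3)
river: ρ → (3,52,-53)
river: ρ → (-53,54,2)
river: ρ → (2,54,-53)
river: ρ → (-53,52,3)
river: ρ → (3,56,-17)
river: ρ → (-17,46,18)
river: ρ → (18,26,-37)
ρ-cycle length = 22 (tail of 0 descent steps not counted)

22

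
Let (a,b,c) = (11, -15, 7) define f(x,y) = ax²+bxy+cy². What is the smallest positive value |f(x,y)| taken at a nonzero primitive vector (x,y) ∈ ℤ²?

translate: b→7 (≡-15 mod 22), so (11,-15,7)→(11,7,3)
flip: (11,7,3)→(3,-7,11)
translate: b→-1 (≡-7 mod 6), so (3,-7,11)→(3,-1,7)
reduced (well bottom): (3,-1,7) with a≤c, −a<b≤a
well minimum = a = 3

3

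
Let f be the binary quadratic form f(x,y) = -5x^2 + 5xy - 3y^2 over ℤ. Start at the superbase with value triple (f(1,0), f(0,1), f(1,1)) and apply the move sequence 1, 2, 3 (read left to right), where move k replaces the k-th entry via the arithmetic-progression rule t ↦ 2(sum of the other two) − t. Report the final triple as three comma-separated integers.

start (-5,-3,-3) = (f(1,0),f(0,1),f(1,1))
replace slot 1: 2·((-3)+(-3)) − (-5) = -7 → (-7,-3,-3)
replace slot 2: 2·((-7)+(-3)) − (-3) = -17 → (-7,-17,-3)
replace slot 3: 2·((-7)+(-17)) − (-3) = -45 → (-7,-17,-45)

-7,-17,-45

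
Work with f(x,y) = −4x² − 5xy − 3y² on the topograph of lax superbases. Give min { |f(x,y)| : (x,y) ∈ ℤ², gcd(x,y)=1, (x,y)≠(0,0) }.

translate: b→-3 (≡5 mod 8), so (4,5,3)→(4,-3,2)
flip: (4,-3,2)→(2,3,4)
translate: b→-1 (≡3 mod 4), so (2,3,4)→(2,-1,3)
reduced (well bottom): (2,-1,3) with a≤c, −a<b≤a
well minimum |f| = |-2| = 2 (negative-definite)

2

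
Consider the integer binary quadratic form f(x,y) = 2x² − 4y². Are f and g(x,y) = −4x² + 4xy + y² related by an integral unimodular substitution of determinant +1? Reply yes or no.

D₁ = 32, D₂ = 32
river cycle of f (length 2): (2, 4, -2), (-2, 4, 2)
river cycle of g (length 2): (1, 4, -4), (-4, 4, 1)
cycles differ ⇒ inequivalent

no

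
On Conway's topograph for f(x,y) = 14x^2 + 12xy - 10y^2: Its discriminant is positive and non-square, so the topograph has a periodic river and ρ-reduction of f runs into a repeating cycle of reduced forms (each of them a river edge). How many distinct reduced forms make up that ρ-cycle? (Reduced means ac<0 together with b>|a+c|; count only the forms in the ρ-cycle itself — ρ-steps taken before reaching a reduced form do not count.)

D = 704, ⌊√D⌋ = 26
river: ρ → (-10,8,16)
river: ρ → (16,24,-2)
river: ρ → (-2,24,16)
river: ρ → (16,8,-10)
river: ρ → (-10,12,14)
river: ρ → (14,16,-8)
river: ρ → (-8,16,14)
river: ρ → (14,12,-10)
ρ-cycle length = 8 (tail of 0 descent steps not counted)

8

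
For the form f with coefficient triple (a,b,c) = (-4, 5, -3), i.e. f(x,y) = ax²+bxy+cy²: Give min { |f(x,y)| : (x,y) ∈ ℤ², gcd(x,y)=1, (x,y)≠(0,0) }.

translate: b→3 (≡-5 mod 8), so (4,-5,3)→(4,3,2)
flip: (4,3,2)→(2,-3,4)
translate: b→1 (≡-3 mod 4), so (2,-3,4)→(2,1,3)
reduced (well bottom): (2,1,3) with a≤c, −a<b≤a
well minimum |f| = |-2| = 2 (negative-definite)

2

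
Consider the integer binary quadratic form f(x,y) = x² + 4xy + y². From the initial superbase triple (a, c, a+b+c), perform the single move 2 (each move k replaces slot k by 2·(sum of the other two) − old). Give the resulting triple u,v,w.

start (1,1,6) = (f(1,0),f(0,1),f(1,1))
replace slot 2: 2·(1+6) − 1 = 13 → (1,13,6)

1,13,6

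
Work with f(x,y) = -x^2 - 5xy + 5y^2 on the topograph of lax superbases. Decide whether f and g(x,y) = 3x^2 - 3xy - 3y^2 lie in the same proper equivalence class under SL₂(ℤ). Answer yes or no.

D₁ = 45, D₂ = 45
river cycle of f (length 2): (5, 5, -1), (-1, 5, 5)
river cycle of g (length 2): (-3, 3, 3), (3, 3, -3)
cycles differ ⇒ inequivalent

no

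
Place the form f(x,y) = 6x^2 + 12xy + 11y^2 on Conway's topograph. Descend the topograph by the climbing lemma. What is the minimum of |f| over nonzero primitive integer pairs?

translate: b→0 (≡12 mod 12), so (6,12,11)→(6,0,5)
flip: (6,0,5)→(5,0,6)
reduced (well bottom): (5,0,6) with a≤c, −a<b≤a
well minimum = a = 5

5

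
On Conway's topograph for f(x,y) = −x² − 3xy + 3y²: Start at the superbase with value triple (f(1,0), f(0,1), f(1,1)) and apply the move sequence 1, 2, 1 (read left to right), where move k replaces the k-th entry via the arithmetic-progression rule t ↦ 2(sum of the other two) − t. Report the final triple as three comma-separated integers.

start (-1,3,-1) = (f(1,0),f(0,1),f(1,1))
replace slot 1: 2·(3+(-1)) − (-1) = 5 → (5,3,-1)
replace slot 2: 2·(5+(-1)) − 3 = 5 → (5,5,-1)
replace slot 1: 2·(5+(-1)) − 5 = 3 → (3,5,-1)

3,5,-1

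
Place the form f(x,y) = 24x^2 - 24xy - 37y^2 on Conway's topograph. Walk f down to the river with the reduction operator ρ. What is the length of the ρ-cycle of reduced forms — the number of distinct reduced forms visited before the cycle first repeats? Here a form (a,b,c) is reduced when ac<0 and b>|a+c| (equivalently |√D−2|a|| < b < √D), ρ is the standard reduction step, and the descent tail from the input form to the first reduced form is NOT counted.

D = 4128, ⌊√D⌋ = 64
descent: ρ → (-37,24,24)  [lands on river]
river: ρ → (24,24,-37)
river: ρ → (-37,50,11)
river: ρ → (11,60,-12)
river: ρ → (-12,60,11)
river: ρ → (11,50,-37)
ρ-cycle length = 6 (tail of 1 descent step not counted)

6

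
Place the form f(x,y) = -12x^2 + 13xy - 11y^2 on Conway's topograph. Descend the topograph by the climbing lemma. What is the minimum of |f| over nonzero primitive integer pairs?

translate: b→11 (≡-13 mod 24), so (12,-13,11)→(12,11,10)
flip: (12,11,10)→(10,-11,12)
translate: b→9 (≡-11 mod 20), so (10,-11,12)→(10,9,11)
reduced (well bottom): (10,9,11) with a≤c, −a<b≤a
well minimum |f| = |-10| = 10 (negative-definite)

10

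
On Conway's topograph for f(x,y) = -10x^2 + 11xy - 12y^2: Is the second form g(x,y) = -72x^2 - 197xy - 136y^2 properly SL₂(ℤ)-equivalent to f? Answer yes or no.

D₁ = -359, D₂ = -359
f is negative-definite; reduce −f:
−f: translate: b→9 (≡-11 mod 20), so (10,-11,12)→(10,9,11)
−f: reduced (well bottom): (10,9,11) with a≤c, −a<b≤a
flip sign back: reduced form of f is (-10,-9,-11)
g is negative-definite; reduce −g:
−g: translate: b→53 (≡197 mod 144), so (72,197,136)→(72,53,11)
−g: flip: (72,53,11)→(11,-53,72)
−g: translate: b→-9 (≡-53 mod 22), so (11,-53,72)→(11,-9,10)
−g: flip: (11,-9,10)→(10,9,11)
−g: reduced (well bottom): (10,9,11) with a≤c, −a<b≤a
flip sign back: reduced form of g is (-10,-9,-11)
reduced forms (-10, -9, -11) vs (-10, -9, -11) ⇒ equivalent

yes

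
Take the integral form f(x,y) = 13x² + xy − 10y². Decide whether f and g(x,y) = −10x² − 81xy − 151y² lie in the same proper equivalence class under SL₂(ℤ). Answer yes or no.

D₁ = 521, D₂ = 521
river cycle of f (length 34): (-10, 19, 4), (4, 21, -5), (-5, 19, 8), (8, 13, -11), (-11, 9, 10), (10, 11, -10), (-10, 9, 11), (11, 13, -8), (-8, 19, 5), (5, 21, -4), … (24 more)
river cycle of g (length 34): (-10, 19, 4), (4, 21, -5), (-5, 19, 8), (8, 13, -11), (-11, 9, 10), (10, 11, -10), (-10, 9, 11), (11, 13, -8), (-8, 19, 5), (5, 21, -4), … (24 more)
cycles coincide ⇒ equivalent

yes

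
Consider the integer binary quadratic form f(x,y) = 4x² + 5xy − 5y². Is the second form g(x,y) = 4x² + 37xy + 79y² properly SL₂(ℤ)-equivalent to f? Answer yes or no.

D₁ = 105, D₂ = 105
river cycle of f (length 6): (-5, 5, 4), (4, 3, -6), (-6, 9, 1), (1, 9, -6), (-6, 3, 4), (4, 5, -5)
river cycle of g (length 6): (4, 5, -5), (-5, 5, 4), (4, 3, -6), (-6, 9, 1), (1, 9, -6), (-6, 3, 4)
cycles coincide ⇒ equivalent

yes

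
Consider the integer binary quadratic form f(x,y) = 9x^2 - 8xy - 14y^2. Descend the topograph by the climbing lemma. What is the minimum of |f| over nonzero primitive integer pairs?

descent: ρ → (-14,8,9)  [lands on river]
river: ρ → (9,10,-13)
river: ρ → (-13,16,6)
river: ρ → (6,20,-7)
river: ρ → (-7,22,3)
river: ρ → (3,20,-14)
closes: descent 1, river 6
min |a| on river = 3

3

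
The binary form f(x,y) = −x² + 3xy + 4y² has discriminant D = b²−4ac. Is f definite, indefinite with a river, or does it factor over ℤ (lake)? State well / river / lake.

D = b²−4ac = 3² − 4·(-1)·4 = 25
D = 5² is a perfect square ⇒ form factors over ℤ ⇒ lakes

lake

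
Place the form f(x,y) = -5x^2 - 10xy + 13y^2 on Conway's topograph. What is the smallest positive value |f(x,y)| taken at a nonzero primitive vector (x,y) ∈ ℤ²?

descent: ρ → (13,10,-5)  [lands on river]
river: ρ → (-5,10,13)
river: ρ → (13,16,-2)
river: ρ → (-2,16,13)
closes: descent 1, river 4
min |a| on river = 2

2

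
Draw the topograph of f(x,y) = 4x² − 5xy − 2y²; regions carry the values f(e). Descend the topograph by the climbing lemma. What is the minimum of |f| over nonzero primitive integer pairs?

descent: ρ → (-2,5,4)  [lands on river]
river: ρ → (4,3,-3)
river: ρ → (-3,3,4)
river: ρ → (4,5,-2)
river: ρ → (-2,7,1)
river: ρ → (1,7,-2)
closes: descent 1, river 6
min |a| on river = 1

1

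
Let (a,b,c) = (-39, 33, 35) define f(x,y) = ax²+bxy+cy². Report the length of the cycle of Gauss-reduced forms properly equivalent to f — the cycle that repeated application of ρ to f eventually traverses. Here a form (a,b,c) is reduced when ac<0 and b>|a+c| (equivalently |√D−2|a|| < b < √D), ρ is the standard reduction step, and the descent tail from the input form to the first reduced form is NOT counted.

D = 6549, ⌊√D⌋ = 80
river: ρ → (35,37,-37)
river: ρ → (-37,37,35)
river: ρ → (35,33,-39)
river: ρ → (-39,45,29)
river: ρ → (29,71,-13)
river: ρ → (-13,59,59)
river: ρ → (59,59,-13)
river: ρ → (-13,71,29)
river: ρ → (29,45,-39)
river: ρ → (-39,33,35)
ρ-cycle length = 10 (tail of 0 descent steps not counted)

10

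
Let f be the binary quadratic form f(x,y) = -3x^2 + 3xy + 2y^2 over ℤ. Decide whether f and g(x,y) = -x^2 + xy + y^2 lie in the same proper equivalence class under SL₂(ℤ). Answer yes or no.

D₁ = 33, D₂ = 5
discriminants differ ⇒ not SL₂(ℤ)-equivalent

no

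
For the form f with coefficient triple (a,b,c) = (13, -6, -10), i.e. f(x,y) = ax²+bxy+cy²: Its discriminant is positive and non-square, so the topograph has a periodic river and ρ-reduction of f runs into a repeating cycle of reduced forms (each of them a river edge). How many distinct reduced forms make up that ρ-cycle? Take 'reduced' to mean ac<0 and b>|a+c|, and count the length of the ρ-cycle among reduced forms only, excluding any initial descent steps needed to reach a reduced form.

D = 556, ⌊√D⌋ = 23
descent: ρ → (-10,6,13)  [lands on river]
river: ρ → (13,20,-3)
river: ρ → (-3,22,6)
river: ρ → (6,14,-15)
river: ρ → (-15,16,5)
river: ρ → (5,14,-18)
river: ρ → (-18,22,1)
river: ρ → (1,22,-18)
river: ρ → (-18,14,5)
river: ρ → (5,16,-15)
river: ρ → (-15,14,6)
river: ρ → (6,22,-3)
river: ρ → (-3,20,13)
river: ρ → (13,6,-10)
river: ρ → (-10,14,9)
river: ρ → (9,22,-2)
river: ρ → (-2,22,9)
river: ρ → (9,14,-10)
ρ-cycle length = 18 (tail of 1 descent step not counted)

18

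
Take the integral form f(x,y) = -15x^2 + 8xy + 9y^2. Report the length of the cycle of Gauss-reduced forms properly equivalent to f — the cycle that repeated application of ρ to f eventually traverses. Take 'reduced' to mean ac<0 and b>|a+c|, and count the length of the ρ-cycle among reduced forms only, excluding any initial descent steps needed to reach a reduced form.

D = 604, ⌊√D⌋ = 24
river: ρ → (9,10,-14)
river: ρ → (-14,18,5)
river: ρ → (5,22,-6)
river: ρ → (-6,14,17)
river: ρ → (17,20,-3)
river: ρ → (-3,22,10)
river: ρ → (10,18,-7)
river: ρ → (-7,24,1)
river: ρ → (1,24,-7)
river: ρ → (-7,18,10)
river: ρ → (10,22,-3)
river: ρ → (-3,20,17)
river: ρ → (17,14,-6)
river: ρ → (-6,22,5)
river: ρ → (5,18,-14)
river: ρ → (-14,10,9)
river: ρ → (9,8,-15)
river: ρ → (-15,22,2)
river: ρ → (2,22,-15)
river: ρ → (-15,8,9)
ρ-cycle length = 20 (tail of 0 descent steps not counted)

20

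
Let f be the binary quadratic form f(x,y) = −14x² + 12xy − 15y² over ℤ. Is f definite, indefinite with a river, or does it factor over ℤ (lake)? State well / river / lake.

D = b²−4ac = 12² − 4·(-14)·(-15) = -696
D < 0 ⇒ definite ⇒ every region one sign ⇒ single well

well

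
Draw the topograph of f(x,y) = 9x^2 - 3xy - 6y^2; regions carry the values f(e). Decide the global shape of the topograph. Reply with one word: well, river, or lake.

D = b²−4ac = (-3)² − 4·9·(-6) = 225
D = 15² is a perfect square ⇒ form factors over ℤ ⇒ lakes

lake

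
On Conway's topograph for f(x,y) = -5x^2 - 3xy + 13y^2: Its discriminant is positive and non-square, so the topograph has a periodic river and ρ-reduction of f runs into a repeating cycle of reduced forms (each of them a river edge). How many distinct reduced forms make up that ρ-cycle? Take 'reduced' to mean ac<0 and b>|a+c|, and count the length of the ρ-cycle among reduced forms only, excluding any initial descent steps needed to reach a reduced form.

D = 269, ⌊√D⌋ = 16
descent: ρ → (13,3,-5)
descent: ρ → (-5,7,11)  [lands on river]
river: ρ → (11,15,-1)
river: ρ → (-1,15,11)
river: ρ → (11,7,-5)
river: ρ → (-5,13,5)
river: ρ → (5,7,-11)
river: ρ → (-11,15,1)
river: ρ → (1,15,-11)
river: ρ → (-11,7,5)
river: ρ → (5,13,-5)
ρ-cycle length = 10 (tail of 2 descent steps not counted)

10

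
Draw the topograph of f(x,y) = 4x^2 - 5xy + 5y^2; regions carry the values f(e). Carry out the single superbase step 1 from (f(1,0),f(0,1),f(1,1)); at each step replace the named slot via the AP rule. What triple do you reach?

start (4,5,4) = (f(1,0),f(0,1),f(1,1))
replace slot 1: 2·(5+4) − 4 = 14 → (14,5,4)

14,5,4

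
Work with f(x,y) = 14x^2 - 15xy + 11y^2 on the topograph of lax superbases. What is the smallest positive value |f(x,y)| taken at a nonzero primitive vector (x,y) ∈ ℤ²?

translate: b→13 (≡-15 mod 28), so (14,-15,11)→(14,13,10)
flip: (14,13,10)→(10,-13,14)
translate: b→7 (≡-13 mod 20), so (10,-13,14)→(10,7,11)
reduced (well bottom): (10,7,11) with a≤c, −a<b≤a
well minimum = a = 10

10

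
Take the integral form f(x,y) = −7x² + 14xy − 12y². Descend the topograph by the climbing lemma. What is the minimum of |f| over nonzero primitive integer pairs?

translate: b→0 (≡-14 mod 14), so (7,-14,12)→(7,0,5)
flip: (7,0,5)→(5,0,7)
reduced (well bottom): (5,0,7) with a≤c, −a<b≤a
well minimum |f| = |-5| = 5 (negative-definite)

5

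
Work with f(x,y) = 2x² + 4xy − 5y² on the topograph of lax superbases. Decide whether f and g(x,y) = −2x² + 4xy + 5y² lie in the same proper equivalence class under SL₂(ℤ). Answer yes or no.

D₁ = 56, D₂ = 56
river cycle of f (length 4): (-5, 6, 1), (1, 6, -5), (-5, 4, 2), (2, 4, -5)
river cycle of g (length 4): (5, 6, -1), (-1, 6, 5), (5, 4, -2), (-2, 4, 5)
cycles differ ⇒ inequivalent

no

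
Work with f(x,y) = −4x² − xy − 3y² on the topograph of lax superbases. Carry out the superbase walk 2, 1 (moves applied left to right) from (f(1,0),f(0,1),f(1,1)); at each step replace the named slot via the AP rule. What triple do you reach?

start (-4,-3,-8) = (f(1,0),f(0,1),f(1,1))
replace slot 2: 2·((-4)+(-8)) − (-3) = -21 → (-4,-21,-8)
replace slot 1: 2·((-21)+(-8)) − (-4) = -54 → (-54,-21,-8)

-54,-21,-8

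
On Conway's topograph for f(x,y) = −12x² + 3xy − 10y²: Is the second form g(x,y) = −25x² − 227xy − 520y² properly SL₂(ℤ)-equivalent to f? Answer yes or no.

D₁ = -471, D₂ = -471
f is negative-definite; reduce −f:
−f: flip: (12,-3,10)→(10,3,12)
−f: reduced (well bottom): (10,3,12) with a≤c, −a<b≤a
flip sign back: reduced form of f is (-10,-3,-12)
g is negative-definite; reduce −g:
−g: translate: b→-23 (≡227 mod 50), so (25,227,520)→(25,-23,10)
−g: flip: (25,-23,10)→(10,23,25)
−g: translate: b→3 (≡23 mod 20), so (10,23,25)→(10,3,12)
−g: reduced (well bottom): (10,3,12) with a≤c, −a<b≤a
flip sign back: reduced form of g is (-10,-3,-12)
reduced forms (-10, -3, -12) vs (-10, -3, -12) ⇒ equivalent

yes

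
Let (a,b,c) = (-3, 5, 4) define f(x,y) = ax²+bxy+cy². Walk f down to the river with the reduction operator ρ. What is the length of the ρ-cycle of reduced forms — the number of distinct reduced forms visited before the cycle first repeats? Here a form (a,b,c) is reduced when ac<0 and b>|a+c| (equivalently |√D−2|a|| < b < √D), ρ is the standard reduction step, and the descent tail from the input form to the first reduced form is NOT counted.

D = 73, ⌊√D⌋ = 8
river: ρ → (4,3,-4)
river: ρ → (-4,5,3)
river: ρ → (3,7,-2)
river: ρ → (-2,5,6)
river: ρ → (6,7,-1)
river: ρ → (-1,7,6)
river: ρ → (6,5,-2)
river: ρ → (-2,7,3)
river: ρ → (3,5,-4)
river: ρ → (-4,3,4)
river: ρ → (4,5,-3)
river: ρ → (-3,7,2)
river: ρ → (2,5,-6)
river: ρ → (-6,7,1)
river: ρ → (1,7,-6)
river: ρ → (-6,5,2)
river: ρ → (2,7,-3)
river: ρ → (-3,5,4)
ρ-cycle length = 18 (tail of 0 descent steps not counted)

18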